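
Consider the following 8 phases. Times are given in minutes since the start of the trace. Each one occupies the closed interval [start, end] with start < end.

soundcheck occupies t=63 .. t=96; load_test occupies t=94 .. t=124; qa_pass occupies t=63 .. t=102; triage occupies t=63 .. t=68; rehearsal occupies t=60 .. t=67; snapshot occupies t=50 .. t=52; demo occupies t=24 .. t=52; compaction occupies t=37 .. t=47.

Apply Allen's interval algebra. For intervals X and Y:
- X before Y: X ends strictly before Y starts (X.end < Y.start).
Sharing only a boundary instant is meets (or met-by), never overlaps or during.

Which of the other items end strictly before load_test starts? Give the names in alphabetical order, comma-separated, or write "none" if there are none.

compaction, demo, rehearsal, snapshot, triage

Target load_test = [t=94, t=124].
compaction [t=37, t=47] → before → yes.
demo [t=24, t=52] → before → yes.
qa_pass [t=63, t=102] → overlaps → no.
rehearsal [t=60, t=67] → before → yes.
snapshot [t=50, t=52] → before → yes.
soundcheck [t=63, t=96] → overlaps → no.
triage [t=63, t=68] → before → yes.
Result: compaction, demo, rehearsal, snapshot, triage.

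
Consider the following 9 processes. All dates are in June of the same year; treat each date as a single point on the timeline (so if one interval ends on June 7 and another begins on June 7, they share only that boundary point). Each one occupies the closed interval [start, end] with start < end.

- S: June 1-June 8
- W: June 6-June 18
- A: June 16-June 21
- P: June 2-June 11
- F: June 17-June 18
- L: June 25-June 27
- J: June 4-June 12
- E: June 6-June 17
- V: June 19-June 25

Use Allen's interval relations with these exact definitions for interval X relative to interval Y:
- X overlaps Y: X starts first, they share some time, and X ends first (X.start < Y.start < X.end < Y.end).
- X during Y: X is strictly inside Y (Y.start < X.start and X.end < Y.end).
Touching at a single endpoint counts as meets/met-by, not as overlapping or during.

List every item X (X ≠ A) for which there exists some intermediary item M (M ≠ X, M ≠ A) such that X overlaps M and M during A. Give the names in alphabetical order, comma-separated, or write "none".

none

Target A = [June 16, June 21].
Intermediaries M with M during A: F.
Via F — items with X overlaps F: none.
Union: none.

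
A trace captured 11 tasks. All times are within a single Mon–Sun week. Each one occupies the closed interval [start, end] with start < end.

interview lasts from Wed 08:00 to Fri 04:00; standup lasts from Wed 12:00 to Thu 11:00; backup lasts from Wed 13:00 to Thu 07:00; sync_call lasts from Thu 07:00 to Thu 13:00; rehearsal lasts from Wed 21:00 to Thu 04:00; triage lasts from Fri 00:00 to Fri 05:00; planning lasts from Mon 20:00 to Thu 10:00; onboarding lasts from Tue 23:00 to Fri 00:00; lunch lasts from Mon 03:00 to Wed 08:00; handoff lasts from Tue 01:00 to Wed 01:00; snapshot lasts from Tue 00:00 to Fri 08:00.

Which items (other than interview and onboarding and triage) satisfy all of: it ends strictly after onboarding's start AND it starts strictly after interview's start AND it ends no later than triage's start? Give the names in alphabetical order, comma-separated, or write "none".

backup, rehearsal, standup, sync_call

Conditions: its end is strictly after onboarding's start (X.end > Tue 23:00) AND its start is strictly after interview's start (X.start > Wed 08:00) AND its end is no later than triage's start (X.end <= Fri 00:00).
backup: end Thu 07:00 > Tue 23:00? ✓; start Wed 13:00 > Wed 08:00? ✓; end Thu 07:00 <= Fri 00:00? ✓ → yes.
handoff: end Wed 01:00 > Tue 23:00? ✓; start Tue 01:00 > Wed 08:00? ✗; end Wed 01:00 <= Fri 00:00? ✓ → no.
lunch: end Wed 08:00 > Tue 23:00? ✓; start Mon 03:00 > Wed 08:00? ✗; end Wed 08:00 <= Fri 00:00? ✓ → no.
planning: end Thu 10:00 > Tue 23:00? ✓; start Mon 20:00 > Wed 08:00? ✗; end Thu 10:00 <= Fri 00:00? ✓ → no.
rehearsal: end Thu 04:00 > Tue 23:00? ✓; start Wed 21:00 > Wed 08:00? ✓; end Thu 04:00 <= Fri 00:00? ✓ → yes.
snapshot: end Fri 08:00 > Tue 23:00? ✓; start Tue 00:00 > Wed 08:00? ✗; end Fri 08:00 <= Fri 00:00? ✗ → no.
standup: end Thu 11:00 > Tue 23:00? ✓; start Wed 12:00 > Wed 08:00? ✓; end Thu 11:00 <= Fri 00:00? ✓ → yes.
sync_call: end Thu 13:00 > Tue 23:00? ✓; start Thu 07:00 > Wed 08:00? ✓; end Thu 13:00 <= Fri 00:00? ✓ → yes.
Result: backup, rehearsal, standup, sync_call.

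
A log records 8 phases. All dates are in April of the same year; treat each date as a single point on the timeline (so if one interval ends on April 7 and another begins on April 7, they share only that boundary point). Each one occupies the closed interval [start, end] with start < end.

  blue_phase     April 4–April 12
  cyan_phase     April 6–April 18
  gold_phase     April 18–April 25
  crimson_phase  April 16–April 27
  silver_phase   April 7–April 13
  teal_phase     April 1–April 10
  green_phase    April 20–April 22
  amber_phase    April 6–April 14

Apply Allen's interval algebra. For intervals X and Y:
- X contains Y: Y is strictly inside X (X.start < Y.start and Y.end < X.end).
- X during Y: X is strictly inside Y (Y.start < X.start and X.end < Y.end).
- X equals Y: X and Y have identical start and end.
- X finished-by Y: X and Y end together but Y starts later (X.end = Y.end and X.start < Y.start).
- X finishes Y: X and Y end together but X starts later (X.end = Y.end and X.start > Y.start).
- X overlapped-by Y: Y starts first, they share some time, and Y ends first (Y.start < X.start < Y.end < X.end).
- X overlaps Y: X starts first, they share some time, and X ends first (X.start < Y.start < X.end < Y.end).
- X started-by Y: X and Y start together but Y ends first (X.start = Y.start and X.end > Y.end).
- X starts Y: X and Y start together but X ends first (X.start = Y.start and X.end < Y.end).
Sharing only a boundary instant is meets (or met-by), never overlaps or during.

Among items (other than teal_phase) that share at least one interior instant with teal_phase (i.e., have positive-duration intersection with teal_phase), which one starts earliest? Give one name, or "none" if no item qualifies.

blue_phase

Target teal_phase = [April 1, April 10].
amber_phase [April 6, April 14] → overlapped-by → candidate.
blue_phase [April 4, April 12] → overlapped-by → candidate.
crimson_phase [April 16, April 27] → after → excluded.
cyan_phase [April 6, April 18] → overlapped-by → candidate.
gold_phase [April 18, April 25] → after → excluded.
green_phase [April 20, April 22] → after → excluded.
silver_phase [April 7, April 13] → overlapped-by → candidate.
Among candidates, earliest start is April 4 → blue_phase.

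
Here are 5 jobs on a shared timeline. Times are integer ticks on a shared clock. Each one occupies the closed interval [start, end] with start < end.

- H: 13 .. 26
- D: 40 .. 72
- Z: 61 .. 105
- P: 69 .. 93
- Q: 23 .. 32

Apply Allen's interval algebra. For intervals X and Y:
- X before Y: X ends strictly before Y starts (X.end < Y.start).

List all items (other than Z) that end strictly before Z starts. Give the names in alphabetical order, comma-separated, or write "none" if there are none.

Target Z = [61, 105].
D [40, 72] → overlaps → no.
H [13, 26] → before → yes.
P [69, 93] → during → no.
Q [23, 32] → before → yes.
Result: H, Q.

H, Q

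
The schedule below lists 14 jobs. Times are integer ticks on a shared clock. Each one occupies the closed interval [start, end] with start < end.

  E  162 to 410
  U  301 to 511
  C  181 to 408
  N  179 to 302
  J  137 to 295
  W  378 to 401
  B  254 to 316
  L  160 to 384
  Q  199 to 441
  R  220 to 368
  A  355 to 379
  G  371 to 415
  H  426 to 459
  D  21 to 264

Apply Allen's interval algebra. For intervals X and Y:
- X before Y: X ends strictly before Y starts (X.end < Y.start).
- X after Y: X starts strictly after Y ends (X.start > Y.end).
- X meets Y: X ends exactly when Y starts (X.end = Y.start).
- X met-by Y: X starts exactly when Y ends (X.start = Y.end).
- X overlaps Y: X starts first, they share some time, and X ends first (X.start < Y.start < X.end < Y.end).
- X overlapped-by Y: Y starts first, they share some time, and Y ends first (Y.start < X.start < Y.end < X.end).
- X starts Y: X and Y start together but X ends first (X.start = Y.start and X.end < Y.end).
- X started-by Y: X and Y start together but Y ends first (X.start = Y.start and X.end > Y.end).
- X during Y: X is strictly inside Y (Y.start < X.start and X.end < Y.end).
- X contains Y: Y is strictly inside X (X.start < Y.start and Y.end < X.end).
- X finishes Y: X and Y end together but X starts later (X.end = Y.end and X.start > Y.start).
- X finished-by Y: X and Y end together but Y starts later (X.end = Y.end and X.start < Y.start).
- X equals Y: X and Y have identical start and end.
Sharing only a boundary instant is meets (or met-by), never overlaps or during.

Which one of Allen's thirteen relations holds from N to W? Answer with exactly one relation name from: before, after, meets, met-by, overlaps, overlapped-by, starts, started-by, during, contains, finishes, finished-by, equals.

N = [179, 302]; W = [378, 401].
Compare endpoints: N.start < W.start, N.start < W.end, N.end < W.start, N.end < W.end.
That pattern is 'before'.

before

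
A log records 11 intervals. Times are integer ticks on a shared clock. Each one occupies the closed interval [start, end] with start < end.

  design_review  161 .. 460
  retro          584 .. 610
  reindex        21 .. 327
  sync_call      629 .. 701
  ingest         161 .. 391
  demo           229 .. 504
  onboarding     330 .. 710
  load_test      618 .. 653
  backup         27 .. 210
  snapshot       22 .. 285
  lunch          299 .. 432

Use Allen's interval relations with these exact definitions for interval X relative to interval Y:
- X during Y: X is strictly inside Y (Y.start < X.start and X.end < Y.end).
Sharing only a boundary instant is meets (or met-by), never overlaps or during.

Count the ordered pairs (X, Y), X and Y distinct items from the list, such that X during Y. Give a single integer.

Checking all 110 ordered pairs for relation 'during'; matching pairs in alphabetical order:
(backup, reindex): backup during reindex ✓
(backup, snapshot): backup during snapshot ✓
(load_test, onboarding): load_test during onboarding ✓
(lunch, demo): lunch during demo ✓
(lunch, design_review): lunch during design_review ✓
(retro, onboarding): retro during onboarding ✓
(snapshot, reindex): snapshot during reindex ✓
(sync_call, onboarding): sync_call during onboarding ✓
Count: 8.

8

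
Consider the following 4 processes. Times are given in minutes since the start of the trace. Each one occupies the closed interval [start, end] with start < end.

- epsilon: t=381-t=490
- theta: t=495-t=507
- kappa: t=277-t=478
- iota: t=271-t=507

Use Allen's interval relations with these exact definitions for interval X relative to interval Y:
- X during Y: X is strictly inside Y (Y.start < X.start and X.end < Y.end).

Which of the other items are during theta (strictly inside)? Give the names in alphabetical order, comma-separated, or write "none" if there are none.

none

Target theta = [t=495, t=507].
epsilon [t=381, t=490] → before → no.
iota [t=271, t=507] → finished-by → no.
kappa [t=277, t=478] → before → no.
Result: none.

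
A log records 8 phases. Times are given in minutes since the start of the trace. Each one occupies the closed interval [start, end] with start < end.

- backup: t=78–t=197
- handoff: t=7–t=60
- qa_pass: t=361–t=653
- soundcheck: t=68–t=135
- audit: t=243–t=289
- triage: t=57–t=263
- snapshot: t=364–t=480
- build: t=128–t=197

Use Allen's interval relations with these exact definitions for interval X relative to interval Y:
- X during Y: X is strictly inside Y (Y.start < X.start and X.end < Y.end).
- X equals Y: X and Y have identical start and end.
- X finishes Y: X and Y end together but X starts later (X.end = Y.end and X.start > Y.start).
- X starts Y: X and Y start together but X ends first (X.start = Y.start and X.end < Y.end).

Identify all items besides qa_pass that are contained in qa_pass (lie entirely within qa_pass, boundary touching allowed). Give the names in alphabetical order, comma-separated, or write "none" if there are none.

Target qa_pass = [t=361, t=653].
audit [t=243, t=289] → before → no.
backup [t=78, t=197] → before → no.
build [t=128, t=197] → before → no.
handoff [t=7, t=60] → before → no.
snapshot [t=364, t=480] → during → yes.
soundcheck [t=68, t=135] → before → no.
triage [t=57, t=263] → before → no.
Result: snapshot.

snapshot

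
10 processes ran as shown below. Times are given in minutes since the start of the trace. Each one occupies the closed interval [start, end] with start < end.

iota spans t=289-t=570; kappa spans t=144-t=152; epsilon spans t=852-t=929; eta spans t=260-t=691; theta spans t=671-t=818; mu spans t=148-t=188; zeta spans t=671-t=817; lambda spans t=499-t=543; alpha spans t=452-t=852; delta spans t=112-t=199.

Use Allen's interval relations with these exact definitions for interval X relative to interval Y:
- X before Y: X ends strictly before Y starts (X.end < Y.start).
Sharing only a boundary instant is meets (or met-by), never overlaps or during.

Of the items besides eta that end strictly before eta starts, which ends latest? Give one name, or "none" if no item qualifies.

Target eta = [t=260, t=691].
alpha [t=452, t=852] → overlapped-by → excluded.
delta [t=112, t=199] → before → candidate.
epsilon [t=852, t=929] → after → excluded.
iota [t=289, t=570] → during → excluded.
kappa [t=144, t=152] → before → candidate.
lambda [t=499, t=543] → during → excluded.
mu [t=148, t=188] → before → candidate.
theta [t=671, t=818] → overlapped-by → excluded.
zeta [t=671, t=817] → overlapped-by → excluded.
Among candidates, latest end is t=199 → delta.

delta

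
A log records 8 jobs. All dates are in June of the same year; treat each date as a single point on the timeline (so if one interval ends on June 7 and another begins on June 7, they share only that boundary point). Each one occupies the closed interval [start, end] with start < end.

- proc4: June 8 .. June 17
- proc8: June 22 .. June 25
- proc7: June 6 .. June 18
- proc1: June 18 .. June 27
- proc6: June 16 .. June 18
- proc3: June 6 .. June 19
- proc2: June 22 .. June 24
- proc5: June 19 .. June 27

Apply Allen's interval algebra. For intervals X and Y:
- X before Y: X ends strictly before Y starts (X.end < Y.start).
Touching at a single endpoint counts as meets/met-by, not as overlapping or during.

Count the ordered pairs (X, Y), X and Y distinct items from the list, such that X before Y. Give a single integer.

12

Checking all 56 ordered pairs for relation 'before'; matching pairs in alphabetical order:
(proc3, proc2): proc3 before proc2 ✓
(proc3, proc8): proc3 before proc8 ✓
(proc4, proc1): proc4 before proc1 ✓
(proc4, proc2): proc4 before proc2 ✓
(proc4, proc5): proc4 before proc5 ✓
(proc4, proc8): proc4 before proc8 ✓
(proc6, proc2): proc6 before proc2 ✓
(proc6, proc5): proc6 before proc5 ✓
(proc6, proc8): proc6 before proc8 ✓
(proc7, proc2): proc7 before proc2 ✓
(proc7, proc5): proc7 before proc5 ✓
(proc7, proc8): proc7 before proc8 ✓
Count: 12.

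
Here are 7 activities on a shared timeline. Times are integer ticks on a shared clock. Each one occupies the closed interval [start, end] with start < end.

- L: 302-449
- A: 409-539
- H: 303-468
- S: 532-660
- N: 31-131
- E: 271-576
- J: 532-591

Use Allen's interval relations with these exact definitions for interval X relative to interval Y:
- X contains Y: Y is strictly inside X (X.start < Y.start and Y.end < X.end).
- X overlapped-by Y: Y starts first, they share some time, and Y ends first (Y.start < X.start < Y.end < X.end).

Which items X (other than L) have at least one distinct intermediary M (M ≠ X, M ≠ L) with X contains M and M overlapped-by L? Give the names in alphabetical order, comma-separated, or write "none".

Target L = [302, 449].
Intermediaries M with M overlapped-by L: A, H.
Via A — items with X contains A: E.
Via H — items with X contains H: E.
Union: E.

E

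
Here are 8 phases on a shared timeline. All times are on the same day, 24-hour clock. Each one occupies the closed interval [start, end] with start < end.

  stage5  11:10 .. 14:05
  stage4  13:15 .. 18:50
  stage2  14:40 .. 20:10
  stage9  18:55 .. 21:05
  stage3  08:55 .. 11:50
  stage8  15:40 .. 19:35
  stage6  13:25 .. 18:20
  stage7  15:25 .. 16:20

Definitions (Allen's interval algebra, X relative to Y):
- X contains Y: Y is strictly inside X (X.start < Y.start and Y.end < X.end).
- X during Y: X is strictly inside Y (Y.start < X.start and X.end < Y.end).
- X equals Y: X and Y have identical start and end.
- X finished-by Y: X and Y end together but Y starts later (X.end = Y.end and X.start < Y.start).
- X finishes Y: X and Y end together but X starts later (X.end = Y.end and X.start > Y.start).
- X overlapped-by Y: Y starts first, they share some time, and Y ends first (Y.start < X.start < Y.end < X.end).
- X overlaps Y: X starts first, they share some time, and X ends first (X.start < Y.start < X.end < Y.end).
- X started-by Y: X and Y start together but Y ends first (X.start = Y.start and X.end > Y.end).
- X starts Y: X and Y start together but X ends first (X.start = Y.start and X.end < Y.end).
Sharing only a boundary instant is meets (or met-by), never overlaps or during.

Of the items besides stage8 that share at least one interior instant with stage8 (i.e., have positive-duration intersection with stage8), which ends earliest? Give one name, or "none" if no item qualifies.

Target stage8 = [15:40, 19:35].
stage2 [14:40, 20:10] → contains → candidate.
stage3 [08:55, 11:50] → before → excluded.
stage4 [13:15, 18:50] → overlaps → candidate.
stage5 [11:10, 14:05] → before → excluded.
stage6 [13:25, 18:20] → overlaps → candidate.
stage7 [15:25, 16:20] → overlaps → candidate.
stage9 [18:55, 21:05] → overlapped-by → candidate.
Among candidates, earliest end is 16:20 → stage7.

stage7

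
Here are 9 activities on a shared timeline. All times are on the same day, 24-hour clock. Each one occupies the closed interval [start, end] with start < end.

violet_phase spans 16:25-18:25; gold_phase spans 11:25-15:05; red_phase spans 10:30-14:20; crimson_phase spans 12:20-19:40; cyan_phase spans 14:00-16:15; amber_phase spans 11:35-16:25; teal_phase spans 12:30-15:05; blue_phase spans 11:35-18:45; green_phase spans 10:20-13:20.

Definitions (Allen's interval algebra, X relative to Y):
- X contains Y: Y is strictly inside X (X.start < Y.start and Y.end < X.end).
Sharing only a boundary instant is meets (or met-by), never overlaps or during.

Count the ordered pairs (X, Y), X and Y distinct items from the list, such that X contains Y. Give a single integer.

Checking all 72 ordered pairs for relation 'contains'; matching pairs in alphabetical order:
(amber_phase, cyan_phase): amber_phase contains cyan_phase ✓
(amber_phase, teal_phase): amber_phase contains teal_phase ✓
(blue_phase, cyan_phase): blue_phase contains cyan_phase ✓
(blue_phase, teal_phase): blue_phase contains teal_phase ✓
(blue_phase, violet_phase): blue_phase contains violet_phase ✓
(crimson_phase, cyan_phase): crimson_phase contains cyan_phase ✓
(crimson_phase, teal_phase): crimson_phase contains teal_phase ✓
(crimson_phase, violet_phase): crimson_phase contains violet_phase ✓
Count: 8.

8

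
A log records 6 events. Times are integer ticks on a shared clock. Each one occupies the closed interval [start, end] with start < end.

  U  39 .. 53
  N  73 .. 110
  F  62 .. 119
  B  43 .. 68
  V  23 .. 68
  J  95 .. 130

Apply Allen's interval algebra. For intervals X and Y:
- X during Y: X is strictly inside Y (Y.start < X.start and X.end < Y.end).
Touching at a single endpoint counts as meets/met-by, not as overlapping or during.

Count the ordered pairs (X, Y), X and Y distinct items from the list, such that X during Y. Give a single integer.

2

Checking all 30 ordered pairs for relation 'during'; matching pairs in alphabetical order:
(N, F): N during F ✓
(U, V): U during V ✓
Count: 2.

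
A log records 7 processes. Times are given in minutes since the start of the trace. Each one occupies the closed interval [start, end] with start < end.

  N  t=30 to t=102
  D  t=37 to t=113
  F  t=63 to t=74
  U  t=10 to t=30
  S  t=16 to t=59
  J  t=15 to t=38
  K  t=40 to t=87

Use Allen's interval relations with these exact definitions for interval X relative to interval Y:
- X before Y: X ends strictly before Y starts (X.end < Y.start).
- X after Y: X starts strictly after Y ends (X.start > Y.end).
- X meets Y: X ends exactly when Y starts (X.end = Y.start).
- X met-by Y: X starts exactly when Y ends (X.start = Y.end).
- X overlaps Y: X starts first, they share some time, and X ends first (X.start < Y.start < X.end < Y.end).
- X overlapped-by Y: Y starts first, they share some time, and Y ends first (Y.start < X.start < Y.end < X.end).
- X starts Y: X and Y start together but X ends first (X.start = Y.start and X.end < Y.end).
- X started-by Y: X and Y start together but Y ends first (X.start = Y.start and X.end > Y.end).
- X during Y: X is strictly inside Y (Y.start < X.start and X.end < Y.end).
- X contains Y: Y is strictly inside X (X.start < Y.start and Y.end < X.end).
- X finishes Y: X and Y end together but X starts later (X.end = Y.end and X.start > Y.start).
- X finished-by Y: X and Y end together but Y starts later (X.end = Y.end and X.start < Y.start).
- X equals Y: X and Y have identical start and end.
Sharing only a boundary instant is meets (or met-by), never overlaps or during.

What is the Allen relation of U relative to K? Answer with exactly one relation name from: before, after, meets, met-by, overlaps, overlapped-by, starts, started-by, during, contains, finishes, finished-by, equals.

U = [t=10, t=30]; K = [t=40, t=87].
Compare endpoints: U.start < K.start, U.start < K.end, U.end < K.start, U.end < K.end.
That pattern is 'before'.

before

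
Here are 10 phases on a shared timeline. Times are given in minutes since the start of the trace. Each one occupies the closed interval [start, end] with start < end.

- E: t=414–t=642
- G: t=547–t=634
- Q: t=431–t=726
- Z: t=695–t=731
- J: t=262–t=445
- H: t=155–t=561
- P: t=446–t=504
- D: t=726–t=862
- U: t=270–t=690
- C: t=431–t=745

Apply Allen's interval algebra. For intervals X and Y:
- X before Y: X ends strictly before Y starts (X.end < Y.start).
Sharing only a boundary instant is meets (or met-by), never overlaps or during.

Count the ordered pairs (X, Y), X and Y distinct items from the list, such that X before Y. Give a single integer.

15

Checking all 90 ordered pairs for relation 'before'; matching pairs in alphabetical order:
(E, D): E before D ✓
(E, Z): E before Z ✓
(G, D): G before D ✓
(G, Z): G before Z ✓
(H, D): H before D ✓
(H, Z): H before Z ✓
(J, D): J before D ✓
(J, G): J before G ✓
(J, P): J before P ✓
(J, Z): J before Z ✓
(P, D): P before D ✓
(P, G): P before G ✓
(P, Z): P before Z ✓
(U, D): U before D ✓
(U, Z): U before Z ✓
Count: 15.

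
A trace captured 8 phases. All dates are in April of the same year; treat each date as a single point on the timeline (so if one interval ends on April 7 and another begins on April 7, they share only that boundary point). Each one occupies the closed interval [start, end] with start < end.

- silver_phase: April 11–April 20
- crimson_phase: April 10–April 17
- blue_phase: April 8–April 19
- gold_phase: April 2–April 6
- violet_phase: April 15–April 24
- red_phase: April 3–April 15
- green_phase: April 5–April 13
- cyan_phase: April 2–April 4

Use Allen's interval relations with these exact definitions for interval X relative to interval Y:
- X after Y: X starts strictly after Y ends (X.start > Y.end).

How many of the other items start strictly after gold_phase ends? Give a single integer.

4

Target gold_phase = [April 2, April 6].
blue_phase [April 8, April 19] → after → counts.
crimson_phase [April 10, April 17] → after → counts.
cyan_phase [April 2, April 4] → starts → no.
green_phase [April 5, April 13] → overlapped-by → no.
red_phase [April 3, April 15] → overlapped-by → no.
silver_phase [April 11, April 20] → after → counts.
violet_phase [April 15, April 24] → after → counts.
Total: 4.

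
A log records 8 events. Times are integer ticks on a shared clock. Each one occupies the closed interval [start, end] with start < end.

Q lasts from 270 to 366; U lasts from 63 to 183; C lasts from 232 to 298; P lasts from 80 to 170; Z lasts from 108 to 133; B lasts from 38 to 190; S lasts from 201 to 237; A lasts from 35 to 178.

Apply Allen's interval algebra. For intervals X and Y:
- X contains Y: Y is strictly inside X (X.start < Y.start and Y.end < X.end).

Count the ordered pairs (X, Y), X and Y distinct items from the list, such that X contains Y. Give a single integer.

8

Checking all 56 ordered pairs for relation 'contains'; matching pairs in alphabetical order:
(A, P): A contains P ✓
(A, Z): A contains Z ✓
(B, P): B contains P ✓
(B, U): B contains U ✓
(B, Z): B contains Z ✓
(P, Z): P contains Z ✓
(U, P): U contains P ✓
(U, Z): U contains Z ✓
Count: 8.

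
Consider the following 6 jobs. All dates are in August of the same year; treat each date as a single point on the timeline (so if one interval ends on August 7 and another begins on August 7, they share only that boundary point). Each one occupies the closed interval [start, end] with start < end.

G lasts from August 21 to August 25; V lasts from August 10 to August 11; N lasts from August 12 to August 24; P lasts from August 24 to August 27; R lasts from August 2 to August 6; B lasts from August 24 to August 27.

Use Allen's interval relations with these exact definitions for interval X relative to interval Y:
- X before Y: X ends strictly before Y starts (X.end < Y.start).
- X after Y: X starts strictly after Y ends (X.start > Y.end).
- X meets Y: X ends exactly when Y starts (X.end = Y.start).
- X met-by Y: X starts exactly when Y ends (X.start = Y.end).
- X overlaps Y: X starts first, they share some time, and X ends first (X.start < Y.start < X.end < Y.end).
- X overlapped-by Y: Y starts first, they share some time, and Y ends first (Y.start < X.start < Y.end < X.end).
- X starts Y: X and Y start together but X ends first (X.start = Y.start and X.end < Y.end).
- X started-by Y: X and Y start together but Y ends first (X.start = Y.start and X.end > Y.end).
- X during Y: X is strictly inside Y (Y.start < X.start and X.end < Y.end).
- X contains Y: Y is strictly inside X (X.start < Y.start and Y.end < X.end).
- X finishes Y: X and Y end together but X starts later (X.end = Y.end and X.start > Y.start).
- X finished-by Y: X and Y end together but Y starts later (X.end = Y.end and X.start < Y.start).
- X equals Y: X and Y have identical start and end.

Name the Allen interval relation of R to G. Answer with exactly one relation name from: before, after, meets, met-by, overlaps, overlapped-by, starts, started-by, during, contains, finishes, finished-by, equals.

before

R = [August 2, August 6]; G = [August 21, August 25].
Compare endpoints: R.start < G.start, R.start < G.end, R.end < G.start, R.end < G.end.
That pattern is 'before'.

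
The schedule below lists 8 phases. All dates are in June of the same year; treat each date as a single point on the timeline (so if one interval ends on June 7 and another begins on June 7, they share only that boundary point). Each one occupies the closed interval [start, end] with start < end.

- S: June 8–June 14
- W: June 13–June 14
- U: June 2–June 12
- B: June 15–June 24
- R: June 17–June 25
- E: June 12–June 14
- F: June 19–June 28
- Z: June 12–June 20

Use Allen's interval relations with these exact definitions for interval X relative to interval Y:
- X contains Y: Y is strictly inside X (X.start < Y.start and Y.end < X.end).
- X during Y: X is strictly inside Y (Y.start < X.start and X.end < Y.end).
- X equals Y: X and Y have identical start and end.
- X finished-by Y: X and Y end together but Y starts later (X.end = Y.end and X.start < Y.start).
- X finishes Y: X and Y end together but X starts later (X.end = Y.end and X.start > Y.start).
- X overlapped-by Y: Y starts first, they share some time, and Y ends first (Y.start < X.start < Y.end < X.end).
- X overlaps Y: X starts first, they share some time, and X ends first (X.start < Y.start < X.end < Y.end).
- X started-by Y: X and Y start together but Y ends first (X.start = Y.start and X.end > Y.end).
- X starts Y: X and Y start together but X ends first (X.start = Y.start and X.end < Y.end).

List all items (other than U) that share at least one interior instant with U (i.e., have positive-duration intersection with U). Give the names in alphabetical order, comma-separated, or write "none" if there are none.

S

Target U = [June 2, June 12].
B [June 15, June 24] → after → no.
E [June 12, June 14] → met-by → no.
F [June 19, June 28] → after → no.
R [June 17, June 25] → after → no.
S [June 8, June 14] → overlapped-by → yes.
W [June 13, June 14] → after → no.
Z [June 12, June 20] → met-by → no.
Result: S.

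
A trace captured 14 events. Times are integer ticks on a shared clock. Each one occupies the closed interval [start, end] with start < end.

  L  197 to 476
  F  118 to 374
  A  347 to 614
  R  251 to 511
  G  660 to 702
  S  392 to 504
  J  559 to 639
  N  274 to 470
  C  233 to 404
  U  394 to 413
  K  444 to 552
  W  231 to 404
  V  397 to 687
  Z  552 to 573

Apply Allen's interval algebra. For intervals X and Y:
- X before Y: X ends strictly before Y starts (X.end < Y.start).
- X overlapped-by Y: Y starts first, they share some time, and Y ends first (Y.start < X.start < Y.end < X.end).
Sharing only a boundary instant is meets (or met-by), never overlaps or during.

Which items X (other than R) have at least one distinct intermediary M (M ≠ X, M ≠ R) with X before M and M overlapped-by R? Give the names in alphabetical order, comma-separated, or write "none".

C, F, U, W

Target R = [251, 511].
Intermediaries M with M overlapped-by R: A, K, V.
Via A — items with X before A: none.
Via K — items with X before K: C, F, U, W.
Via V — items with X before V: F.
Union: C, F, U, W.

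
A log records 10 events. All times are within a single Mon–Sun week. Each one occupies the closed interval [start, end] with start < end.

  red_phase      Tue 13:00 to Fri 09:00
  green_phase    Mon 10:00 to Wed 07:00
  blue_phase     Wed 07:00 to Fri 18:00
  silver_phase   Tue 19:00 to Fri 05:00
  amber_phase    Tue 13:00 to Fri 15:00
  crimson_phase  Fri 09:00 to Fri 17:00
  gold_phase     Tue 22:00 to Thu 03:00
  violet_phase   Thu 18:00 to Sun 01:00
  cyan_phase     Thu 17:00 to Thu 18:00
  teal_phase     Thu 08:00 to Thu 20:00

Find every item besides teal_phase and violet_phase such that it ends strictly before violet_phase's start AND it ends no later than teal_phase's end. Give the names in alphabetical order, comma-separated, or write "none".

gold_phase, green_phase

Conditions: its end is strictly before violet_phase's start (X.end < Thu 18:00) AND its end is no later than teal_phase's end (X.end <= Thu 20:00).
amber_phase: end Fri 15:00 < Thu 18:00? ✗; end Fri 15:00 <= Thu 20:00? ✗ → no.
blue_phase: end Fri 18:00 < Thu 18:00? ✗; end Fri 18:00 <= Thu 20:00? ✗ → no.
crimson_phase: end Fri 17:00 < Thu 18:00? ✗; end Fri 17:00 <= Thu 20:00? ✗ → no.
cyan_phase: end Thu 18:00 < Thu 18:00? ✗; end Thu 18:00 <= Thu 20:00? ✓ → no.
gold_phase: end Thu 03:00 < Thu 18:00? ✓; end Thu 03:00 <= Thu 20:00? ✓ → yes.
green_phase: end Wed 07:00 < Thu 18:00? ✓; end Wed 07:00 <= Thu 20:00? ✓ → yes.
red_phase: end Fri 09:00 < Thu 18:00? ✗; end Fri 09:00 <= Thu 20:00? ✗ → no.
silver_phase: end Fri 05:00 < Thu 18:00? ✗; end Fri 05:00 <= Thu 20:00? ✗ → no.
Result: gold_phase, green_phase.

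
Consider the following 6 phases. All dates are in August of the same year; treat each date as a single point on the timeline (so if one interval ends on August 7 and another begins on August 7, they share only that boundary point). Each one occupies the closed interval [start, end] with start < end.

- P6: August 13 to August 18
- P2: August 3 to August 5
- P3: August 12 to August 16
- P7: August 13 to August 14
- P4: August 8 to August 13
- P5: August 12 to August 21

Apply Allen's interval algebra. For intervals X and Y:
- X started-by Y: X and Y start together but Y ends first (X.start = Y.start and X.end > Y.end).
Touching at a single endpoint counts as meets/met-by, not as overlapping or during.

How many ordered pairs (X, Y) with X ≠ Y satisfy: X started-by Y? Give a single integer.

Checking all 30 ordered pairs for relation 'started-by'; matching pairs in alphabetical order:
(P5, P3): P5 started-by P3 ✓
(P6, P7): P6 started-by P7 ✓
Count: 2.

2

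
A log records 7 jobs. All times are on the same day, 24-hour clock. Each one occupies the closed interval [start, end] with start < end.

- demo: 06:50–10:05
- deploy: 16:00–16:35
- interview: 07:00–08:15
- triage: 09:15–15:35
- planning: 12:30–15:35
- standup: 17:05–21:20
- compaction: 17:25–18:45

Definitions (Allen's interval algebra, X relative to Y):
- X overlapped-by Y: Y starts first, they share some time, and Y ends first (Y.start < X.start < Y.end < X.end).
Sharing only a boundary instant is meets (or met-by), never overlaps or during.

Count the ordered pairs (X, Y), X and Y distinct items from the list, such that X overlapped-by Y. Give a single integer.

Checking all 42 ordered pairs for relation 'overlapped-by'; matching pairs in alphabetical order:
(triage, demo): triage overlapped-by demo ✓
Count: 1.

1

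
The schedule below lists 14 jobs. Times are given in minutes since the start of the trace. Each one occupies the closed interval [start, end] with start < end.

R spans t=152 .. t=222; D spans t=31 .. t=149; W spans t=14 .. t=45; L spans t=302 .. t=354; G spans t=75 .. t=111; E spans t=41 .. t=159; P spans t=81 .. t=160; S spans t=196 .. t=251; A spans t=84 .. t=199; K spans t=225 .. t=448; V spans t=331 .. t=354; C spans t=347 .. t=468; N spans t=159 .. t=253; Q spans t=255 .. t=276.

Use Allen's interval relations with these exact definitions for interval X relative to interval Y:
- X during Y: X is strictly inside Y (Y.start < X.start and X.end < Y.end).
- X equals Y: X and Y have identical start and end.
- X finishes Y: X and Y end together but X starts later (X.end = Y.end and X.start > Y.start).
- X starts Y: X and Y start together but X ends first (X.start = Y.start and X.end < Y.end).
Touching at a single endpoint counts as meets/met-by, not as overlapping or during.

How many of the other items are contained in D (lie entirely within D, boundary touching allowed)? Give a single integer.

Target D = [t=31, t=149].
A [t=84, t=199] → overlapped-by → no.
C [t=347, t=468] → after → no.
E [t=41, t=159] → overlapped-by → no.
G [t=75, t=111] → during → counts.
K [t=225, t=448] → after → no.
L [t=302, t=354] → after → no.
N [t=159, t=253] → after → no.
P [t=81, t=160] → overlapped-by → no.
Q [t=255, t=276] → after → no.
R [t=152, t=222] → after → no.
S [t=196, t=251] → after → no.
V [t=331, t=354] → after → no.
W [t=14, t=45] → overlaps → no.
Total: 1.

1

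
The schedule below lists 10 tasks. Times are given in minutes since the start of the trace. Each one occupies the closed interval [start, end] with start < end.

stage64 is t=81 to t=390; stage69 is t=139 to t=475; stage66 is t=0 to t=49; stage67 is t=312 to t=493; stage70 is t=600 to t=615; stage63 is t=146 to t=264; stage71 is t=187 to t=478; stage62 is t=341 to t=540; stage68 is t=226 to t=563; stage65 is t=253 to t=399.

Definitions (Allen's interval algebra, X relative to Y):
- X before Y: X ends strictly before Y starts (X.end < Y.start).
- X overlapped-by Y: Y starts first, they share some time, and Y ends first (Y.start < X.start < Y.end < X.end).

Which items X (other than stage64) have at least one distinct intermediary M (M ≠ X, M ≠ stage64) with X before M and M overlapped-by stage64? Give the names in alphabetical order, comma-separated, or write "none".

Target stage64 = [t=81, t=390].
Intermediaries M with M overlapped-by stage64: stage62, stage65, stage67, stage68, stage69, stage71.
Via stage62 — items with X before stage62: stage63, stage66.
Via stage65 — items with X before stage65: stage66.
Via stage67 — items with X before stage67: stage63, stage66.
Via stage68 — items with X before stage68: stage66.
Via stage69 — items with X before stage69: stage66.
Via stage71 — items with X before stage71: stage66.
Union: stage63, stage66.

stage63, stage66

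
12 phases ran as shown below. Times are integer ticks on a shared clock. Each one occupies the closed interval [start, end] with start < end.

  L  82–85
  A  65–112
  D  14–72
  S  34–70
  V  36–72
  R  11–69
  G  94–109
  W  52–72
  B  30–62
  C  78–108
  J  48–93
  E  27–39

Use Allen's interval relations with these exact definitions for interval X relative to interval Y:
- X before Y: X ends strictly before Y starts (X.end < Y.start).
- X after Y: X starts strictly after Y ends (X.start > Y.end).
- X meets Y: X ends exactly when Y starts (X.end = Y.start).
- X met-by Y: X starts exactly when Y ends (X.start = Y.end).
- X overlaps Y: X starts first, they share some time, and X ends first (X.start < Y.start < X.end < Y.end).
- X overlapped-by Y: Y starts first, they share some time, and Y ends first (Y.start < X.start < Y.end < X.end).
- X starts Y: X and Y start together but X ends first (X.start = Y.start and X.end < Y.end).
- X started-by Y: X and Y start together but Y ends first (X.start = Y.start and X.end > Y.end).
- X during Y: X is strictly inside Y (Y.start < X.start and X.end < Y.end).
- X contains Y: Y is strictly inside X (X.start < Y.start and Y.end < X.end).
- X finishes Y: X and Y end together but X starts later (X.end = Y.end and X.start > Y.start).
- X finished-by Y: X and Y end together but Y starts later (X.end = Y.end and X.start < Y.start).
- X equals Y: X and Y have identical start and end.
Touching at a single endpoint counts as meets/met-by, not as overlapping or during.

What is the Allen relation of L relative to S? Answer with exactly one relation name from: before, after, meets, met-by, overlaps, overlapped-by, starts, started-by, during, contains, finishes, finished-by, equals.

after

L = [82, 85]; S = [34, 70].
Compare endpoints: L.start > S.start, L.start > S.end, L.end > S.start, L.end > S.end.
That pattern is 'after'.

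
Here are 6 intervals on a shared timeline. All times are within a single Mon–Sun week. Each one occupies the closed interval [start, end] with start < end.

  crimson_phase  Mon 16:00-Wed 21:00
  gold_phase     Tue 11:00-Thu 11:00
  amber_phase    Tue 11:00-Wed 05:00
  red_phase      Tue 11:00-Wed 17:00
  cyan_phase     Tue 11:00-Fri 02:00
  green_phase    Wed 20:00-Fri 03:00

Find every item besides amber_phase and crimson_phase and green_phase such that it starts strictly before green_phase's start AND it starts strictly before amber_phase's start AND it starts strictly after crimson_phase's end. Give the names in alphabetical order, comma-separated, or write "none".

none

Conditions: its start is strictly before green_phase's start (X.start < Wed 20:00) AND its start is strictly before amber_phase's start (X.start < Tue 11:00) AND its start is strictly after crimson_phase's end (X.start > Wed 21:00).
cyan_phase: start Tue 11:00 < Wed 20:00? ✓; start Tue 11:00 < Tue 11:00? ✗; start Tue 11:00 > Wed 21:00? ✗ → no.
gold_phase: start Tue 11:00 < Wed 20:00? ✓; start Tue 11:00 < Tue 11:00? ✗; start Tue 11:00 > Wed 21:00? ✗ → no.
red_phase: start Tue 11:00 < Wed 20:00? ✓; start Tue 11:00 < Tue 11:00? ✗; start Tue 11:00 > Wed 21:00? ✗ → no.
Result: none.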